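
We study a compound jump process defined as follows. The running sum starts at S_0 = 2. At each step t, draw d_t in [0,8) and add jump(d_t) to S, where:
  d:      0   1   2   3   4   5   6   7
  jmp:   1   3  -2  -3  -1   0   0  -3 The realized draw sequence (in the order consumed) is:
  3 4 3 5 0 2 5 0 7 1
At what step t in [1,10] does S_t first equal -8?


9

t=0: S=2, d=3, jump=-3, S_1=-1
t=1: S=-1, d=4, jump=-1, S_2=-2
t=2: S=-2, d=3, jump=-3, S_3=-5
t=3: S=-5, d=5, jump=0, S_4=-5
t=4: S=-5, d=0, jump=1, S_5=-4
t=5: S=-4, d=2, jump=-2, S_6=-6
t=6: S=-6, d=5, jump=0, S_7=-6
t=7: S=-6, d=0, jump=1, S_8=-5
t=8: S=-5, d=7, jump=-3, S_9=-8
t=9: S=-8, d=1, jump=3, S_10=-5


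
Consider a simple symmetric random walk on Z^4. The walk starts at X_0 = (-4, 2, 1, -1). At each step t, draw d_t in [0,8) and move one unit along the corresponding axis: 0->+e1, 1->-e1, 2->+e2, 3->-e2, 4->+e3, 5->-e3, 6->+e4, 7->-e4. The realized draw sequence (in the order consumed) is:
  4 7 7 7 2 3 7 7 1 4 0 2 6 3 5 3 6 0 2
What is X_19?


t=0: X=(-4, 2, 1, -1), d=4 → +e3, X_1=(-4, 2, 2, -1)
t=1: X=(-4, 2, 2, -1), d=7 → -e4, X_2=(-4, 2, 2, -2)
t=2: X=(-4, 2, 2, -2), d=7 → -e4, X_3=(-4, 2, 2, -3)
t=3: X=(-4, 2, 2, -3), d=7 → -e4, X_4=(-4, 2, 2, -4)
t=4: X=(-4, 2, 2, -4), d=2 → +e2, X_5=(-4, 3, 2, -4)
t=5: X=(-4, 3, 2, -4), d=3 → -e2, X_6=(-4, 2, 2, -4)
t=6: X=(-4, 2, 2, -4), d=7 → -e4, X_7=(-4, 2, 2, -5)
t=7: X=(-4, 2, 2, -5), d=7 → -e4, X_8=(-4, 2, 2, -6)
t=8: X=(-4, 2, 2, -6), d=1 → -e1, X_9=(-5, 2, 2, -6)
t=9: X=(-5, 2, 2, -6), d=4 → +e3, X_10=(-5, 2, 3, -6)
t=10: X=(-5, 2, 3, -6), d=0 → +e1, X_11=(-4, 2, 3, -6)
t=11: X=(-4, 2, 3, -6), d=2 → +e2, X_12=(-4, 3, 3, -6)
t=12: X=(-4, 3, 3, -6), d=6 → +e4, X_13=(-4, 3, 3, -5)
t=13: X=(-4, 3, 3, -5), d=3 → -e2, X_14=(-4, 2, 3, -5)
t=14: X=(-4, 2, 3, -5), d=5 → -e3, X_15=(-4, 2, 2, -5)
t=15: X=(-4, 2, 2, -5), d=3 → -e2, X_16=(-4, 1, 2, -5)
t=16: X=(-4, 1, 2, -5), d=6 → +e4, X_17=(-4, 1, 2, -4)
t=17: X=(-4, 1, 2, -4), d=0 → +e1, X_18=(-3, 1, 2, -4)
t=18: X=(-3, 1, 2, -4), d=2 → +e2, X_19=(-3, 2, 2, -4)

(-3, 2, 2, -4)


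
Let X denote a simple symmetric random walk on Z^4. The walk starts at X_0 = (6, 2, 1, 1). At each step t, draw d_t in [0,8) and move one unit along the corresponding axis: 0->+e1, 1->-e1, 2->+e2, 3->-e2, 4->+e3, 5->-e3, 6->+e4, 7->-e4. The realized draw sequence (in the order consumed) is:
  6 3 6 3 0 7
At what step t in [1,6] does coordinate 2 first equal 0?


4

t=0: X=(6, 2, 1, 1), d=6 → +e4, X_1=(6, 2, 1, 2)
t=1: X=(6, 2, 1, 2), d=3 → -e2, X_2=(6, 1, 1, 2)
t=2: X=(6, 1, 1, 2), d=6 → +e4, X_3=(6, 1, 1, 3)
t=3: X=(6, 1, 1, 3), d=3 → -e2, X_4=(6, 0, 1, 3)
t=4: X=(6, 0, 1, 3), d=0 → +e1, X_5=(7, 0, 1, 3)
t=5: X=(7, 0, 1, 3), d=7 → -e4, X_6=(7, 0, 1, 2)


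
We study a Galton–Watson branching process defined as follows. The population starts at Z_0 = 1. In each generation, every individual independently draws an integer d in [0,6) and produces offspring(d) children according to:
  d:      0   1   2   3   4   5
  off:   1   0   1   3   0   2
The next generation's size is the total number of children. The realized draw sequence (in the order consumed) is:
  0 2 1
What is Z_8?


0

gen 0: Z_0=1, draws=[0], offspring=[1], Z_1=1
gen 1: Z_1=1, draws=[2], offspring=[1], Z_2=1
gen 2: Z_2=1, draws=[1], offspring=[0], Z_3=0
gen 3: Z_3=0, draws=[], offspring=[], Z_4=0
gen 4: Z_4=0, draws=[], offspring=[], Z_5=0
gen 5: Z_5=0, draws=[], offspring=[], Z_6=0
gen 6: Z_6=0, draws=[], offspring=[], Z_7=0
gen 7: Z_7=0, draws=[], offspring=[], Z_8=0


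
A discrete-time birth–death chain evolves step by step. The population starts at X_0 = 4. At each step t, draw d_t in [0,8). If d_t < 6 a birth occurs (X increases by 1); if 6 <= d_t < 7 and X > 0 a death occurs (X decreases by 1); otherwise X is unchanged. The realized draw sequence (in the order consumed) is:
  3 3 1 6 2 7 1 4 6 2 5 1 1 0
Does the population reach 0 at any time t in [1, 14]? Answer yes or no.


no

t=0: X=4, d=3 → birth, X_1=5
t=1: X=5, d=3 → birth, X_2=6
t=2: X=6, d=1 → birth, X_3=7
t=3: X=7, d=6 → death, X_4=6
t=4: X=6, d=2 → birth, X_5=7
t=5: X=7, d=7 → hold, X_6=7
t=6: X=7, d=1 → birth, X_7=8
t=7: X=8, d=4 → birth, X_8=9
t=8: X=9, d=6 → death, X_9=8
t=9: X=8, d=2 → birth, X_10=9
t=10: X=9, d=5 → birth, X_11=10
t=11: X=10, d=1 → birth, X_12=11
t=12: X=11, d=1 → birth, X_13=12
t=13: X=12, d=0 → birth, X_14=13


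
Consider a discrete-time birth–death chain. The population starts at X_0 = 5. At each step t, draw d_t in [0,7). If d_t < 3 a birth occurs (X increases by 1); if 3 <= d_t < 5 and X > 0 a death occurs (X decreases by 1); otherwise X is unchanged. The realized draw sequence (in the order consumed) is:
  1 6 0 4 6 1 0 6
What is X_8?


8

t=0: X=5, d=1 → birth, X_1=6
t=1: X=6, d=6 → hold, X_2=6
t=2: X=6, d=0 → birth, X_3=7
t=3: X=7, d=4 → death, X_4=6
t=4: X=6, d=6 → hold, X_5=6
t=5: X=6, d=1 → birth, X_6=7
t=6: X=7, d=0 → birth, X_7=8
t=7: X=8, d=6 → hold, X_8=8


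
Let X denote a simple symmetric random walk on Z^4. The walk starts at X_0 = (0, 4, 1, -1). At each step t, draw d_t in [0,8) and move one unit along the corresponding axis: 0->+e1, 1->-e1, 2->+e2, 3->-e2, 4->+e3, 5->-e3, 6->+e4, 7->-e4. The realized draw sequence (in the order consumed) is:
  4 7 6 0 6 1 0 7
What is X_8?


t=0: X=(0, 4, 1, -1), d=4 → +e3, X_1=(0, 4, 2, -1)
t=1: X=(0, 4, 2, -1), d=7 → -e4, X_2=(0, 4, 2, -2)
t=2: X=(0, 4, 2, -2), d=6 → +e4, X_3=(0, 4, 2, -1)
t=3: X=(0, 4, 2, -1), d=0 → +e1, X_4=(1, 4, 2, -1)
t=4: X=(1, 4, 2, -1), d=6 → +e4, X_5=(1, 4, 2, 0)
t=5: X=(1, 4, 2, 0), d=1 → -e1, X_6=(0, 4, 2, 0)
t=6: X=(0, 4, 2, 0), d=0 → +e1, X_7=(1, 4, 2, 0)
t=7: X=(1, 4, 2, 0), d=7 → -e4, X_8=(1, 4, 2, -1)

(1, 4, 2, -1)


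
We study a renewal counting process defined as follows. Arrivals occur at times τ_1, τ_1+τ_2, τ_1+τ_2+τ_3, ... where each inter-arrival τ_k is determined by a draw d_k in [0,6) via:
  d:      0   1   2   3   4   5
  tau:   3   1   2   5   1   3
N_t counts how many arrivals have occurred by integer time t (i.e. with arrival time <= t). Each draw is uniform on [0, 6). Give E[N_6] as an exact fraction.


Inter-arrival values over d=0..5: [3, 1, 2, 5, 1, 3]
Each d has probability 1/6, so the pmf of τ is: f(1) = 1/3, f(2) = 1/6, f(3) = 1/3, f(5) = 1/6
Renewal equation for m(n) = E[N_n]: condition on τ_1 = k (if k <= n, one arrival plus a fresh copy on the remaining n−k steps): m(n) = F(n) + Σ_{k<=n} f(k)·m(n−k), where F(n) = P(τ <= n) and m(0) = 0
m(1) = F(1) = 1/3
m(2) = F(2) + f(1)·m(1) = 1/2 + 1/3·1/3 = 11/18
m(3) = F(3) + f(1)·m(2) + f(2)·m(1) = 5/6 + 1/3·11/18 + 1/6·1/3 = 59/54
m(4) = F(4) + f(1)·m(3) + f(2)·m(2) + f(3)·m(1) = 5/6 + 1/3·59/54 + 1/6·11/18 + 1/3·1/3 = 457/324
m(5) = F(5) + f(1)·m(4) + f(2)·m(3) + f(3)·m(2) = 1 + 1/3·457/324 + 1/6·59/54 + 1/3·11/18 = 451/243
m(6) = F(6) + f(1)·m(5) + f(2)·m(4) + f(3)·m(3) + f(5)·m(1) = 1 + 1/3·451/243 + 1/6·457/324 + 1/3·59/54 + 1/6·1/3 = 13259/5832
E[N_6] = m(6) = 13259/5832

13259/5832


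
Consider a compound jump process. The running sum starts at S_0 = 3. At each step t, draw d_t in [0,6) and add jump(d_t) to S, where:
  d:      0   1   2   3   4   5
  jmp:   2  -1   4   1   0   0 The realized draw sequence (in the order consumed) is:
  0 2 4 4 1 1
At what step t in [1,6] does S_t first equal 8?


5

t=0: S=3, d=0, jump=2, S_1=5
t=1: S=5, d=2, jump=4, S_2=9
t=2: S=9, d=4, jump=0, S_3=9
t=3: S=9, d=4, jump=0, S_4=9
t=4: S=9, d=1, jump=-1, S_5=8
t=5: S=8, d=1, jump=-1, S_6=7


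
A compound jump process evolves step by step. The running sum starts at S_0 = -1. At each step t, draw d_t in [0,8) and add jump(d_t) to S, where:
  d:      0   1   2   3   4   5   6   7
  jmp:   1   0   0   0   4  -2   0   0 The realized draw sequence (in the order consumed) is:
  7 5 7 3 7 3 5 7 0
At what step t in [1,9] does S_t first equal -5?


7

t=0: S=-1, d=7, jump=0, S_1=-1
t=1: S=-1, d=5, jump=-2, S_2=-3
t=2: S=-3, d=7, jump=0, S_3=-3
t=3: S=-3, d=3, jump=0, S_4=-3
t=4: S=-3, d=7, jump=0, S_5=-3
t=5: S=-3, d=3, jump=0, S_6=-3
t=6: S=-3, d=5, jump=-2, S_7=-5
t=7: S=-5, d=7, jump=0, S_8=-5
t=8: S=-5, d=0, jump=1, S_9=-4


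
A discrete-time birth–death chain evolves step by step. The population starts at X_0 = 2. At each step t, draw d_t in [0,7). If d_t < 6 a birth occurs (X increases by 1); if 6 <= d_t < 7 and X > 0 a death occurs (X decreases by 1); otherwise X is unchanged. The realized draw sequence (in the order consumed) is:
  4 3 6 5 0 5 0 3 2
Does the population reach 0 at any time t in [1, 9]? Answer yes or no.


no

t=0: X=2, d=4 → birth, X_1=3
t=1: X=3, d=3 → birth, X_2=4
t=2: X=4, d=6 → death, X_3=3
t=3: X=3, d=5 → birth, X_4=4
t=4: X=4, d=0 → birth, X_5=5
t=5: X=5, d=5 → birth, X_6=6
t=6: X=6, d=0 → birth, X_7=7
t=7: X=7, d=3 → birth, X_8=8
t=8: X=8, d=2 → birth, X_9=9


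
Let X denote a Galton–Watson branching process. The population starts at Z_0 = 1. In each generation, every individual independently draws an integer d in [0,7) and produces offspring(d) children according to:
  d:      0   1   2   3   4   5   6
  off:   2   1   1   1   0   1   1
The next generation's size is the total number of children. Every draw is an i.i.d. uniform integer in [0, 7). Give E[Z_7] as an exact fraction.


Outcome values over d=0..6: [2, 1, 1, 1, 0, 1, 1]
Σy = 7, Σy² = 9, M = 7
μ = 7/7 = 1,  σ² = 9/7 − (1)² = 2/7
E[Z_0] = 1
E[Z_1] = 1·E[Z_0] = 1
E[Z_2] = 1·E[Z_1] = 1
E[Z_3] = 1·E[Z_2] = 1
E[Z_4] = 1·E[Z_3] = 1
E[Z_5] = 1·E[Z_4] = 1
E[Z_6] = 1·E[Z_5] = 1
E[Z_7] = 1·E[Z_6] = 1

1


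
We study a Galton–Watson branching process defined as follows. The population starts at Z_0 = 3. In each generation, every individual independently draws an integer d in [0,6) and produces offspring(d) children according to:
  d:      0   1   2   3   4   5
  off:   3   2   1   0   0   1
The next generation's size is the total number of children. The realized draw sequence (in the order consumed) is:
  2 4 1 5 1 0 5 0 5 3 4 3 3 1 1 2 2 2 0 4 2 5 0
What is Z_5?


gen 0: Z_0=3, draws=[2, 4, 1], offspring=[1, 0, 2], Z_1=3
gen 1: Z_1=3, draws=[5, 1, 0], offspring=[1, 2, 3], Z_2=6
gen 2: Z_2=6, draws=[5, 0, 5, 3, 4, 3], offspring=[1, 3, 1, 0, 0, 0], Z_3=5
gen 3: Z_3=5, draws=[3, 1, 1, 2, 2], offspring=[0, 2, 2, 1, 1], Z_4=6
gen 4: Z_4=6, draws=[2, 0, 4, 2, 5, 0], offspring=[1, 3, 0, 1, 1, 3], Z_5=9

9


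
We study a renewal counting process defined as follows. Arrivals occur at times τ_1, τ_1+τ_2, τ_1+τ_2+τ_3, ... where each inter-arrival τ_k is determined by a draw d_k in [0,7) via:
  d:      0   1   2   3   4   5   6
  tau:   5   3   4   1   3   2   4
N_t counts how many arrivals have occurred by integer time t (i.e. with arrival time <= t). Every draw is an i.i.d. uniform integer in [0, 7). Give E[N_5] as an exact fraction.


Inter-arrival values over d=0..6: [5, 3, 4, 1, 3, 2, 4]
Each d has probability 1/7, so the pmf of τ is: f(1) = 1/7, f(2) = 1/7, f(3) = 2/7, f(4) = 2/7, f(5) = 1/7
Renewal equation for m(n) = E[N_n]: condition on τ_1 = k (if k <= n, one arrival plus a fresh copy on the remaining n−k steps): m(n) = F(n) + Σ_{k<=n} f(k)·m(n−k), where F(n) = P(τ <= n) and m(0) = 0
m(1) = F(1) = 1/7
m(2) = F(2) + f(1)·m(1) = 2/7 + 1/7·1/7 = 15/49
m(3) = F(3) + f(1)·m(2) + f(2)·m(1) = 4/7 + 1/7·15/49 + 1/7·1/7 = 218/343
m(4) = F(4) + f(1)·m(3) + f(2)·m(2) + f(3)·m(1) = 6/7 + 1/7·218/343 + 1/7·15/49 + 2/7·1/7 = 2479/2401
m(5) = F(5) + f(1)·m(4) + f(2)·m(3) + f(3)·m(2) + f(4)·m(1) = 1 + 1/7·2479/2401 + 1/7·218/343 + 2/7·15/49 + 2/7·1/7 = 22968/16807
E[N_5] = m(5) = 22968/16807

22968/16807


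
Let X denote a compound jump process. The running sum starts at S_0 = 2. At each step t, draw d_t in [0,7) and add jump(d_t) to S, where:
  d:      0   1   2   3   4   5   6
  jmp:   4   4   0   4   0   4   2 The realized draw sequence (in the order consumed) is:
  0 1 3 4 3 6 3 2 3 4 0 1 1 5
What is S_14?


t=0: S=2, d=0, jump=4, S_1=6
t=1: S=6, d=1, jump=4, S_2=10
t=2: S=10, d=3, jump=4, S_3=14
t=3: S=14, d=4, jump=0, S_4=14
t=4: S=14, d=3, jump=4, S_5=18
t=5: S=18, d=6, jump=2, S_6=20
t=6: S=20, d=3, jump=4, S_7=24
t=7: S=24, d=2, jump=0, S_8=24
t=8: S=24, d=3, jump=4, S_9=28
t=9: S=28, d=4, jump=0, S_10=28
t=10: S=28, d=0, jump=4, S_11=32
t=11: S=32, d=1, jump=4, S_12=36
t=12: S=36, d=1, jump=4, S_13=40
t=13: S=40, d=5, jump=4, S_14=44

44


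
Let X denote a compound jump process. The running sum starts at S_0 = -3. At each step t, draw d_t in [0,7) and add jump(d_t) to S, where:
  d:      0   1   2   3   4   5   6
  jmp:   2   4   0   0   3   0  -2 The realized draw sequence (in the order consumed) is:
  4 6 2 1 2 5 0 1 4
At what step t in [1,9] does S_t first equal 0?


1

t=0: S=-3, d=4, jump=3, S_1=0
t=1: S=0, d=6, jump=-2, S_2=-2
t=2: S=-2, d=2, jump=0, S_3=-2
t=3: S=-2, d=1, jump=4, S_4=2
t=4: S=2, d=2, jump=0, S_5=2
t=5: S=2, d=5, jump=0, S_6=2
t=6: S=2, d=0, jump=2, S_7=4
t=7: S=4, d=1, jump=4, S_8=8
t=8: S=8, d=4, jump=3, S_9=11


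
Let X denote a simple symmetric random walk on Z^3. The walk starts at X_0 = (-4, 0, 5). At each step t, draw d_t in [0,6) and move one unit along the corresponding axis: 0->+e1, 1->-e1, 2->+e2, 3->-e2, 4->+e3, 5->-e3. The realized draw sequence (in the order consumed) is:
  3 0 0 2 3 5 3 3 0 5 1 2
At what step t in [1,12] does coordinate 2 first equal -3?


t=0: X=(-4, 0, 5), d=3 → -e2, X_1=(-4, -1, 5)
t=1: X=(-4, -1, 5), d=0 → +e1, X_2=(-3, -1, 5)
t=2: X=(-3, -1, 5), d=0 → +e1, X_3=(-2, -1, 5)
t=3: X=(-2, -1, 5), d=2 → +e2, X_4=(-2, 0, 5)
t=4: X=(-2, 0, 5), d=3 → -e2, X_5=(-2, -1, 5)
t=5: X=(-2, -1, 5), d=5 → -e3, X_6=(-2, -1, 4)
t=6: X=(-2, -1, 4), d=3 → -e2, X_7=(-2, -2, 4)
t=7: X=(-2, -2, 4), d=3 → -e2, X_8=(-2, -3, 4)
t=8: X=(-2, -3, 4), d=0 → +e1, X_9=(-1, -3, 4)
t=9: X=(-1, -3, 4), d=5 → -e3, X_10=(-1, -3, 3)
t=10: X=(-1, -3, 3), d=1 → -e1, X_11=(-2, -3, 3)
t=11: X=(-2, -3, 3), d=2 → +e2, X_12=(-2, -2, 3)

8


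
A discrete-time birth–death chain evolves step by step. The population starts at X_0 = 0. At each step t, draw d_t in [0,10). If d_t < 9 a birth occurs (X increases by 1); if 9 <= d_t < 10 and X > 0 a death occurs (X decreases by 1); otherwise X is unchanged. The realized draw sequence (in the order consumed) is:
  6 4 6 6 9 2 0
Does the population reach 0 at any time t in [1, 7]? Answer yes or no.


t=0: X=0, d=6 → birth, X_1=1
t=1: X=1, d=4 → birth, X_2=2
t=2: X=2, d=6 → birth, X_3=3
t=3: X=3, d=6 → birth, X_4=4
t=4: X=4, d=9 → death, X_5=3
t=5: X=3, d=2 → birth, X_6=4
t=6: X=4, d=0 → birth, X_7=5

no


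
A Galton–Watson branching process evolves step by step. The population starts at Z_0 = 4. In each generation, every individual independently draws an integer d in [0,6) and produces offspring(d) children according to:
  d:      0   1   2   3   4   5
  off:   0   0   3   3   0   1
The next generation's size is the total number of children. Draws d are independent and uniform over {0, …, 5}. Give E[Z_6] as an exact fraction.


117649/11664

Outcome values over d=0..5: [0, 0, 3, 3, 0, 1]
Σy = 7, Σy² = 19, M = 6
μ = 7/6 = 7/6,  σ² = 19/6 − (7/6)² = 65/36
E[Z_0] = 4
E[Z_1] = 7/6·E[Z_0] = 14/3
E[Z_2] = 7/6·E[Z_1] = 49/9
E[Z_3] = 7/6·E[Z_2] = 343/54
E[Z_4] = 7/6·E[Z_3] = 2401/324
E[Z_5] = 7/6·E[Z_4] = 16807/1944
E[Z_6] = 7/6·E[Z_5] = 117649/11664


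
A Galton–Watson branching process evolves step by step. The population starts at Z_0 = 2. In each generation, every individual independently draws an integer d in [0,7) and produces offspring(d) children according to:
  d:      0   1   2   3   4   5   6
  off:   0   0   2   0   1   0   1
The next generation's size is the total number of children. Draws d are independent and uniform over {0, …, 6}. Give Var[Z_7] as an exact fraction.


Outcome values over d=0..6: [0, 0, 2, 0, 1, 0, 1]
Σy = 4, Σy² = 6, M = 7
μ = 4/7 = 4/7,  σ² = 6/7 − (4/7)² = 26/49
V_0 = 0, E_0 = 2
V_1 = 26/49·E_0 + (4/7)²·V_0 = 52/49;  E_1 = 8/7
V_2 = 26/49·E_1 + (4/7)²·V_1 = 2288/2401;  E_2 = 32/49
V_3 = 26/49·E_2 + (4/7)²·V_2 = 77376/117649;  E_3 = 128/343
V_4 = 26/49·E_3 + (4/7)²·V_3 = 2379520/5764801;  E_4 = 512/2401
V_5 = 26/49·E_4 + (4/7)²·V_4 = 70034432/282475249;  E_5 = 2048/16807
V_6 = 26/49·E_5 + (4/7)²·V_5 = 2015490048/13841287201;  E_6 = 8192/117649
V_7 = 26/49·E_6 + (4/7)²·V_6 = 57306136576/678223072849;  E_7 = 32768/823543

57306136576/678223072849


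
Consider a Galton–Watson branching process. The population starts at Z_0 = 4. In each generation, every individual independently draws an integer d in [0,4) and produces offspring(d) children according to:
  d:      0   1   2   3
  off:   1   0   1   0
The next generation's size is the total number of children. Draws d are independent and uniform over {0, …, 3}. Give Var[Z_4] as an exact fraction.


Outcome values over d=0..3: [1, 0, 1, 0]
Σy = 2, Σy² = 2, M = 4
μ = 2/4 = 1/2,  σ² = 2/4 − (1/2)² = 1/4
V_0 = 0, E_0 = 4
V_1 = 1/4·E_0 + (1/2)²·V_0 = 1;  E_1 = 2
V_2 = 1/4·E_1 + (1/2)²·V_1 = 3/4;  E_2 = 1
V_3 = 1/4·E_2 + (1/2)²·V_2 = 7/16;  E_3 = 1/2
V_4 = 1/4·E_3 + (1/2)²·V_3 = 15/64;  E_4 = 1/4

15/64


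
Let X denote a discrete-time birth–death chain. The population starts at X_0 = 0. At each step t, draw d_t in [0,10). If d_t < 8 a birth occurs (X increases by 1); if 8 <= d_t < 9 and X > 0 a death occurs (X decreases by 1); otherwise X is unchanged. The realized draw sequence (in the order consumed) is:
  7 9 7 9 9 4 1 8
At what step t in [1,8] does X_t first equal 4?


7

t=0: X=0, d=7 → birth, X_1=1
t=1: X=1, d=9 → hold, X_2=1
t=2: X=1, d=7 → birth, X_3=2
t=3: X=2, d=9 → hold, X_4=2
t=4: X=2, d=9 → hold, X_5=2
t=5: X=2, d=4 → birth, X_6=3
t=6: X=3, d=1 → birth, X_7=4
t=7: X=4, d=8 → death, X_8=3


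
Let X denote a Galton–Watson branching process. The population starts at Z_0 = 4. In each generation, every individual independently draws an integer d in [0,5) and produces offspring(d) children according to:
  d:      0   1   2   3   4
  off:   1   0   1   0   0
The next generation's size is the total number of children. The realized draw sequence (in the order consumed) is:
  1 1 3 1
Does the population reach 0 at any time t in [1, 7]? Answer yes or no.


yes

gen 0: Z_0=4, draws=[1, 1, 3, 1], offspring=[0, 0, 0, 0], Z_1=0
gen 1: Z_1=0, draws=[], offspring=[], Z_2=0
gen 2: Z_2=0, draws=[], offspring=[], Z_3=0
gen 3: Z_3=0, draws=[], offspring=[], Z_4=0
gen 4: Z_4=0, draws=[], offspring=[], Z_5=0
gen 5: Z_5=0, draws=[], offspring=[], Z_6=0
gen 6: Z_6=0, draws=[], offspring=[], Z_7=0


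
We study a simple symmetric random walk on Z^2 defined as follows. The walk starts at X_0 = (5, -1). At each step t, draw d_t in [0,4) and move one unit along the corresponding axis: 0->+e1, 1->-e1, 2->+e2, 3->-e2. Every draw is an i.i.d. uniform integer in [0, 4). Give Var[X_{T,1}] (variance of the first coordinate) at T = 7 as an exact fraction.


Outcome values over d=0..3: [1, -1, 0, 0]
Σy = 0, Σy² = 2, M = 4
μ = 0/4 = 0,  σ² = 2/4 − (0)² = 1/2
Independent increments: Var[X_7] = 7·σ² = 7·(1/2) = 7/2

7/2


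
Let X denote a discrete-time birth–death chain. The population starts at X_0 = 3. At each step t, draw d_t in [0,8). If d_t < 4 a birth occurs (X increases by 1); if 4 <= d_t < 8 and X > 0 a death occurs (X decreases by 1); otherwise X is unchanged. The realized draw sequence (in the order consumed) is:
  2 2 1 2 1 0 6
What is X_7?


8

t=0: X=3, d=2 → birth, X_1=4
t=1: X=4, d=2 → birth, X_2=5
t=2: X=5, d=1 → birth, X_3=6
t=3: X=6, d=2 → birth, X_4=7
t=4: X=7, d=1 → birth, X_5=8
t=5: X=8, d=0 → birth, X_6=9
t=6: X=9, d=6 → death, X_7=8


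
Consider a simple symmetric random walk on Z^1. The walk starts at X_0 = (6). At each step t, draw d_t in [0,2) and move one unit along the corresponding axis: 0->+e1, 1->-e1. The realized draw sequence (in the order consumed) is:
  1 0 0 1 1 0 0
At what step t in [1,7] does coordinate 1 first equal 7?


t=0: X=(6), d=1 → -e1, X_1=(5)
t=1: X=(5), d=0 → +e1, X_2=(6)
t=2: X=(6), d=0 → +e1, X_3=(7)
t=3: X=(7), d=1 → -e1, X_4=(6)
t=4: X=(6), d=1 → -e1, X_5=(5)
t=5: X=(5), d=0 → +e1, X_6=(6)
t=6: X=(6), d=0 → +e1, X_7=(7)

3


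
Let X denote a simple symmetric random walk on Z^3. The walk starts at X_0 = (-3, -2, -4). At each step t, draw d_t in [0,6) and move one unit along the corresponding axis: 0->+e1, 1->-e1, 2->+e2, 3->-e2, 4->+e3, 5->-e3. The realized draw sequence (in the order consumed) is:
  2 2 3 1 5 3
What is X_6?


(-4, -2, -5)

t=0: X=(-3, -2, -4), d=2 → +e2, X_1=(-3, -1, -4)
t=1: X=(-3, -1, -4), d=2 → +e2, X_2=(-3, 0, -4)
t=2: X=(-3, 0, -4), d=3 → -e2, X_3=(-3, -1, -4)
t=3: X=(-3, -1, -4), d=1 → -e1, X_4=(-4, -1, -4)
t=4: X=(-4, -1, -4), d=5 → -e3, X_5=(-4, -1, -5)
t=5: X=(-4, -1, -5), d=3 → -e2, X_6=(-4, -2, -5)


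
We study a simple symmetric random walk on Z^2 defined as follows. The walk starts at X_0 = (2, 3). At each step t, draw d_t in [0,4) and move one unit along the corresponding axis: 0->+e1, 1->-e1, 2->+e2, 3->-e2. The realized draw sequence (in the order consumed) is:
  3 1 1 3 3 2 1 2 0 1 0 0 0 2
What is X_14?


t=0: X=(2, 3), d=3 → -e2, X_1=(2, 2)
t=1: X=(2, 2), d=1 → -e1, X_2=(1, 2)
t=2: X=(1, 2), d=1 → -e1, X_3=(0, 2)
t=3: X=(0, 2), d=3 → -e2, X_4=(0, 1)
t=4: X=(0, 1), d=3 → -e2, X_5=(0, 0)
t=5: X=(0, 0), d=2 → +e2, X_6=(0, 1)
t=6: X=(0, 1), d=1 → -e1, X_7=(-1, 1)
t=7: X=(-1, 1), d=2 → +e2, X_8=(-1, 2)
t=8: X=(-1, 2), d=0 → +e1, X_9=(0, 2)
t=9: X=(0, 2), d=1 → -e1, X_10=(-1, 2)
t=10: X=(-1, 2), d=0 → +e1, X_11=(0, 2)
t=11: X=(0, 2), d=0 → +e1, X_12=(1, 2)
t=12: X=(1, 2), d=0 → +e1, X_13=(2, 2)
t=13: X=(2, 2), d=2 → +e2, X_14=(2, 3)

(2, 3)


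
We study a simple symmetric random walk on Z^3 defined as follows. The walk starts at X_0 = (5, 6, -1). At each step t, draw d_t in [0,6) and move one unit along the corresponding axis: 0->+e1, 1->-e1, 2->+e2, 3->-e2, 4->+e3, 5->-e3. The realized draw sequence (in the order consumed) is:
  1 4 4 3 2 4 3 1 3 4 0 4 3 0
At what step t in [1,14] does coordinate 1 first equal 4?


t=0: X=(5, 6, -1), d=1 → -e1, X_1=(4, 6, -1)
t=1: X=(4, 6, -1), d=4 → +e3, X_2=(4, 6, 0)
t=2: X=(4, 6, 0), d=4 → +e3, X_3=(4, 6, 1)
t=3: X=(4, 6, 1), d=3 → -e2, X_4=(4, 5, 1)
t=4: X=(4, 5, 1), d=2 → +e2, X_5=(4, 6, 1)
t=5: X=(4, 6, 1), d=4 → +e3, X_6=(4, 6, 2)
t=6: X=(4, 6, 2), d=3 → -e2, X_7=(4, 5, 2)
t=7: X=(4, 5, 2), d=1 → -e1, X_8=(3, 5, 2)
t=8: X=(3, 5, 2), d=3 → -e2, X_9=(3, 4, 2)
t=9: X=(3, 4, 2), d=4 → +e3, X_10=(3, 4, 3)
t=10: X=(3, 4, 3), d=0 → +e1, X_11=(4, 4, 3)
t=11: X=(4, 4, 3), d=4 → +e3, X_12=(4, 4, 4)
t=12: X=(4, 4, 4), d=3 → -e2, X_13=(4, 3, 4)
t=13: X=(4, 3, 4), d=0 → +e1, X_14=(5, 3, 4)

1


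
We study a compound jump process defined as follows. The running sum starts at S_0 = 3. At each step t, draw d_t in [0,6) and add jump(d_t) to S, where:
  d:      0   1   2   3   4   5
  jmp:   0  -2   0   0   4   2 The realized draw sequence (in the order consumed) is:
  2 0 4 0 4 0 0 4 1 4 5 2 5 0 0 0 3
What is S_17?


t=0: S=3, d=2, jump=0, S_1=3
t=1: S=3, d=0, jump=0, S_2=3
t=2: S=3, d=4, jump=4, S_3=7
t=3: S=7, d=0, jump=0, S_4=7
t=4: S=7, d=4, jump=4, S_5=11
t=5: S=11, d=0, jump=0, S_6=11
t=6: S=11, d=0, jump=0, S_7=11
t=7: S=11, d=4, jump=4, S_8=15
t=8: S=15, d=1, jump=-2, S_9=13
t=9: S=13, d=4, jump=4, S_10=17
t=10: S=17, d=5, jump=2, S_11=19
t=11: S=19, d=2, jump=0, S_12=19
t=12: S=19, d=5, jump=2, S_13=21
t=13: S=21, d=0, jump=0, S_14=21
t=14: S=21, d=0, jump=0, S_15=21
t=15: S=21, d=0, jump=0, S_16=21
t=16: S=21, d=3, jump=0, S_17=21

21


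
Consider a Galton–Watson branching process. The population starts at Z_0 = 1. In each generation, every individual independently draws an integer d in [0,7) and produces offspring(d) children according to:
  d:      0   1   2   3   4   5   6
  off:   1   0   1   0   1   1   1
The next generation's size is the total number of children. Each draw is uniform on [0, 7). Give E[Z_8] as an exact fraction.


Outcome values over d=0..6: [1, 0, 1, 0, 1, 1, 1]
Σy = 5, Σy² = 5, M = 7
μ = 5/7 = 5/7,  σ² = 5/7 − (5/7)² = 10/49
E[Z_0] = 1
E[Z_1] = 5/7·E[Z_0] = 5/7
E[Z_2] = 5/7·E[Z_1] = 25/49
E[Z_3] = 5/7·E[Z_2] = 125/343
E[Z_4] = 5/7·E[Z_3] = 625/2401
E[Z_5] = 5/7·E[Z_4] = 3125/16807
E[Z_6] = 5/7·E[Z_5] = 15625/117649
E[Z_7] = 5/7·E[Z_6] = 78125/823543
E[Z_8] = 5/7·E[Z_7] = 390625/5764801

390625/5764801


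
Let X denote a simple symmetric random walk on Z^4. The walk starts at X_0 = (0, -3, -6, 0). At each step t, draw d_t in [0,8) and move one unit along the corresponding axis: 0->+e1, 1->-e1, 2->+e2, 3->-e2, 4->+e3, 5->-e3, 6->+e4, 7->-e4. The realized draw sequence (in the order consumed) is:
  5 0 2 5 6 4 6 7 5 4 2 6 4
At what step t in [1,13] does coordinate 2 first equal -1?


11

t=0: X=(0, -3, -6, 0), d=5 → -e3, X_1=(0, -3, -7, 0)
t=1: X=(0, -3, -7, 0), d=0 → +e1, X_2=(1, -3, -7, 0)
t=2: X=(1, -3, -7, 0), d=2 → +e2, X_3=(1, -2, -7, 0)
t=3: X=(1, -2, -7, 0), d=5 → -e3, X_4=(1, -2, -8, 0)
t=4: X=(1, -2, -8, 0), d=6 → +e4, X_5=(1, -2, -8, 1)
t=5: X=(1, -2, -8, 1), d=4 → +e3, X_6=(1, -2, -7, 1)
t=6: X=(1, -2, -7, 1), d=6 → +e4, X_7=(1, -2, -7, 2)
t=7: X=(1, -2, -7, 2), d=7 → -e4, X_8=(1, -2, -7, 1)
t=8: X=(1, -2, -7, 1), d=5 → -e3, X_9=(1, -2, -8, 1)
t=9: X=(1, -2, -8, 1), d=4 → +e3, X_10=(1, -2, -7, 1)
t=10: X=(1, -2, -7, 1), d=2 → +e2, X_11=(1, -1, -7, 1)
t=11: X=(1, -1, -7, 1), d=6 → +e4, X_12=(1, -1, -7, 2)
t=12: X=(1, -1, -7, 2), d=4 → +e3, X_13=(1, -1, -6, 2)


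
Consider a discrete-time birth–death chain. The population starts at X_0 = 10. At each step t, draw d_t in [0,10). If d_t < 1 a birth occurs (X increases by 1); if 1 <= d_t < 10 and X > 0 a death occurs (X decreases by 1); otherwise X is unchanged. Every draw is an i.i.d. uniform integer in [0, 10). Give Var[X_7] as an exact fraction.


X can drop by at most 1 per step and X_0 = 10 > T = 7, so X_t >= 10 − t >= 3 > 0 for every t <= 7: the floor at 0 (the 'and X > 0' condition) never binds. Hence X_7 = X_0 + Σ_{t<7} Y_t with i.i.d. increments Y_t = y(d_t) ∈ {+1, −1, 0}.
Outcome values over d=0..9: [1, -1, -1, -1, -1, -1, -1, -1, -1, -1]
Σy = -8, Σy² = 10, M = 10
μ = -8/10 = -4/5,  σ² = 10/10 − (-4/5)² = 9/25
Independent increments: Var[X_7] = 7·σ² = 7·(9/25) = 63/25

63/25


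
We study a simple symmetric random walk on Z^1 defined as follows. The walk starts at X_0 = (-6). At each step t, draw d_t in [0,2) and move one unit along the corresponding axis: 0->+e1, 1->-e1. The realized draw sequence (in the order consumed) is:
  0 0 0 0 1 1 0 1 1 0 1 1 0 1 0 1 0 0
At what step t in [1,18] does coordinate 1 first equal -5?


t=0: X=(-6), d=0 → +e1, X_1=(-5)
t=1: X=(-5), d=0 → +e1, X_2=(-4)
t=2: X=(-4), d=0 → +e1, X_3=(-3)
t=3: X=(-3), d=0 → +e1, X_4=(-2)
t=4: X=(-2), d=1 → -e1, X_5=(-3)
t=5: X=(-3), d=1 → -e1, X_6=(-4)
t=6: X=(-4), d=0 → +e1, X_7=(-3)
t=7: X=(-3), d=1 → -e1, X_8=(-4)
t=8: X=(-4), d=1 → -e1, X_9=(-5)
t=9: X=(-5), d=0 → +e1, X_10=(-4)
t=10: X=(-4), d=1 → -e1, X_11=(-5)
t=11: X=(-5), d=1 → -e1, X_12=(-6)
t=12: X=(-6), d=0 → +e1, X_13=(-5)
t=13: X=(-5), d=1 → -e1, X_14=(-6)
t=14: X=(-6), d=0 → +e1, X_15=(-5)
t=15: X=(-5), d=1 → -e1, X_16=(-6)
t=16: X=(-6), d=0 → +e1, X_17=(-5)
t=17: X=(-5), d=0 → +e1, X_18=(-4)

1


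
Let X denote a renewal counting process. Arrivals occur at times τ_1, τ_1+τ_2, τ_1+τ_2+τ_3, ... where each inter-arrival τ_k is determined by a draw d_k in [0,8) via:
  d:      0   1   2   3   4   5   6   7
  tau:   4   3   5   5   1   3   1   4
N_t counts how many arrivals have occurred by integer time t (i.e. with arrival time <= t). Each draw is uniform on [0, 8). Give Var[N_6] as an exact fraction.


9022023/16777216

Inter-arrival values over d=0..7: [4, 3, 5, 5, 1, 3, 1, 4]
Each d has probability 1/8, so the pmf of τ is: f(1) = 1/4, f(3) = 1/4, f(4) = 1/4, f(5) = 1/4
Let p_n(j) = P(N_n = j), with p_0 = [1]. Condition on τ_1: p_n(0) = P(τ > n), and for j >= 1, p_n(j) = Σ_{k<=n} f(k)·p_{n−k}(j−1)
p_1 = [3/4, 1/4]  (j = 0..1)
p_2 = [3/4, 3/16, 1/16]  (j = 0..2)
p_3 = [1/2, 7/16, 3/64, 1/64]  (j = 0..3)
p_4 = [1/4, 9/16, 11/64, 3/256, 1/256]  (j = 0..4)
p_5 = [0, 11/16, 1/4, 15/256, 3/1024, 1/1024]  (j = 0..5)
p_6 = [0, 1/2, 25/64, 23/256, 19/1024, 3/4096, 1/4096]  (j = 0..6)
E[N_6] = Σ j·p_6(j) = 6677/4096;  E[N_6²] = Σ j²·p_6(j) = 13087/4096
Var[N_6] = 13087/4096 − (6677/4096)² = 9022023/16777216


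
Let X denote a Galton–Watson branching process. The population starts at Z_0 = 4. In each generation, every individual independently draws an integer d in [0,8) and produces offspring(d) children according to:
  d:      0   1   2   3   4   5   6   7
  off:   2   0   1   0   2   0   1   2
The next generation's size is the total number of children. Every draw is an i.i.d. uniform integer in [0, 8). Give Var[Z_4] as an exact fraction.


Outcome values over d=0..7: [2, 0, 1, 0, 2, 0, 1, 2]
Σy = 8, Σy² = 14, M = 8
μ = 8/8 = 1,  σ² = 14/8 − (1)² = 3/4
V_0 = 0, E_0 = 4
V_1 = 3/4·E_0 + (1)²·V_0 = 3;  E_1 = 4
V_2 = 3/4·E_1 + (1)²·V_1 = 6;  E_2 = 4
V_3 = 3/4·E_2 + (1)²·V_2 = 9;  E_3 = 4
V_4 = 3/4·E_3 + (1)²·V_3 = 12;  E_4 = 4

12


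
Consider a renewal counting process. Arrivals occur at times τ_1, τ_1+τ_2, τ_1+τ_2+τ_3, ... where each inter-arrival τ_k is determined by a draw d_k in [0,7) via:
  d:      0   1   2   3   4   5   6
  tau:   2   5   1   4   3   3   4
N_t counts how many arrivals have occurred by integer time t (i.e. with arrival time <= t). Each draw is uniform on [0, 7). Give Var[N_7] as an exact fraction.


Inter-arrival values over d=0..6: [2, 5, 1, 4, 3, 3, 4]
Each d has probability 1/7, so the pmf of τ is: f(1) = 1/7, f(2) = 1/7, f(3) = 2/7, f(4) = 2/7, f(5) = 1/7
Let p_n(j) = P(N_n = j), with p_0 = [1]. Condition on τ_1: p_n(0) = P(τ > n), and for j >= 1, p_n(j) = Σ_{k<=n} f(k)·p_{n−k}(j−1)
p_1 = [6/7, 1/7]  (j = 0..1)
p_2 = [5/7, 13/49, 1/49]  (j = 0..2)
p_3 = [3/7, 25/49, 20/343, 1/343]  (j = 0..3)
p_4 = [1/7, 34/49, 52/343, 27/2401, 1/2401]  (j = 0..4)
p_5 = [0, 33/49, 99/343, 86/2401, 34/16807, 1/16807]  (j = 0..5)
p_6 = [0, 23/49, 150/343, 205/2401, 127/16807, 41/117649, 1/117649]  (j = 0..6)
p_7 = [0, 13/49, 187/343, 400/2401, 359/16807, 25/16807, 48/823543, 1/823543]  (j = 0..7)
E[N_7] = Σ j·p_7(j) = 1604849/823543;  E[N_7²] = Σ j²·p_7(j) = 3563097/823543
Var[N_7] = 3563097/823543 − (1604849/823543)² = 358823279870/678223072849

358823279870/678223072849


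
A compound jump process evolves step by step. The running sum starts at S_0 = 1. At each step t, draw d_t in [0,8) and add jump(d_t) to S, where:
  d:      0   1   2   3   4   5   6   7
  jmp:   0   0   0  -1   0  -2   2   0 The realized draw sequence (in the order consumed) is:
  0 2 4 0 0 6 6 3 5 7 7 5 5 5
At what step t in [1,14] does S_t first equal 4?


8

t=0: S=1, d=0, jump=0, S_1=1
t=1: S=1, d=2, jump=0, S_2=1
t=2: S=1, d=4, jump=0, S_3=1
t=3: S=1, d=0, jump=0, S_4=1
t=4: S=1, d=0, jump=0, S_5=1
t=5: S=1, d=6, jump=2, S_6=3
t=6: S=3, d=6, jump=2, S_7=5
t=7: S=5, d=3, jump=-1, S_8=4
t=8: S=4, d=5, jump=-2, S_9=2
t=9: S=2, d=7, jump=0, S_10=2
t=10: S=2, d=7, jump=0, S_11=2
t=11: S=2, d=5, jump=-2, S_12=0
t=12: S=0, d=5, jump=-2, S_13=-2
t=13: S=-2, d=5, jump=-2, S_14=-4


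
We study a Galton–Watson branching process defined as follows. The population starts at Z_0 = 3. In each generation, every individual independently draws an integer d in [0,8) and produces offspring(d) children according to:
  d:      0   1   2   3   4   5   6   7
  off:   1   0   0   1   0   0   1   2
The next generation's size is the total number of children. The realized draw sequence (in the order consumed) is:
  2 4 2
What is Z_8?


gen 0: Z_0=3, draws=[2, 4, 2], offspring=[0, 0, 0], Z_1=0
gen 1: Z_1=0, draws=[], offspring=[], Z_2=0
gen 2: Z_2=0, draws=[], offspring=[], Z_3=0
gen 3: Z_3=0, draws=[], offspring=[], Z_4=0
gen 4: Z_4=0, draws=[], offspring=[], Z_5=0
gen 5: Z_5=0, draws=[], offspring=[], Z_6=0
gen 6: Z_6=0, draws=[], offspring=[], Z_7=0
gen 7: Z_7=0, draws=[], offspring=[], Z_8=0

0


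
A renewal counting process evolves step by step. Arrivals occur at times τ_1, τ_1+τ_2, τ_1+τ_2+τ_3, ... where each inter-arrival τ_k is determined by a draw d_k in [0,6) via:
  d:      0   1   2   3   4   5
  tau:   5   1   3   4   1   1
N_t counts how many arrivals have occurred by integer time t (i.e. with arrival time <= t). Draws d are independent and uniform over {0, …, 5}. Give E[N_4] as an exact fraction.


Inter-arrival values over d=0..5: [5, 1, 3, 4, 1, 1]
Each d has probability 1/6, so the pmf of τ is: f(1) = 1/2, f(3) = 1/6, f(4) = 1/6, f(5) = 1/6
Renewal equation for m(n) = E[N_n]: condition on τ_1 = k (if k <= n, one arrival plus a fresh copy on the remaining n−k steps): m(n) = F(n) + Σ_{k<=n} f(k)·m(n−k), where F(n) = P(τ <= n) and m(0) = 0
m(1) = F(1) = 1/2
m(2) = F(2) + f(1)·m(1) = 1/2 + 1/2·1/2 = 3/4
m(3) = F(3) + f(1)·m(2) = 2/3 + 1/2·3/4 = 25/24
m(4) = F(4) + f(1)·m(3) + f(3)·m(1) = 5/6 + 1/2·25/24 + 1/6·1/2 = 23/16
E[N_4] = m(4) = 23/16

23/16


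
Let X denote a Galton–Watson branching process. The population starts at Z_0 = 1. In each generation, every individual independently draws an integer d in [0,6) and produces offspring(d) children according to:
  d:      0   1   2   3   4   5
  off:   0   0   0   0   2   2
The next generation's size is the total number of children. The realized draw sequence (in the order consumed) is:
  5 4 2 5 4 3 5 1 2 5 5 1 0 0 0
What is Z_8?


0

gen 0: Z_0=1, draws=[5], offspring=[2], Z_1=2
gen 1: Z_1=2, draws=[4, 2], offspring=[2, 0], Z_2=2
gen 2: Z_2=2, draws=[5, 4], offspring=[2, 2], Z_3=4
gen 3: Z_3=4, draws=[3, 5, 1, 2], offspring=[0, 2, 0, 0], Z_4=2
gen 4: Z_4=2, draws=[5, 5], offspring=[2, 2], Z_5=4
gen 5: Z_5=4, draws=[1, 0, 0, 0], offspring=[0, 0, 0, 0], Z_6=0
gen 6: Z_6=0, draws=[], offspring=[], Z_7=0
gen 7: Z_7=0, draws=[], offspring=[], Z_8=0


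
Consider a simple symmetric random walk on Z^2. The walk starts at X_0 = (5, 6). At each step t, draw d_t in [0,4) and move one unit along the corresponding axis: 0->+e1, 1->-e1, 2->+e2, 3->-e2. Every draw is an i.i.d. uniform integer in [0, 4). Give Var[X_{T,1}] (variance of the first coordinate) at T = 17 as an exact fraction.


Outcome values over d=0..3: [1, -1, 0, 0]
Σy = 0, Σy² = 2, M = 4
μ = 0/4 = 0,  σ² = 2/4 − (0)² = 1/2
Independent increments: Var[X_17] = 17·σ² = 17·(1/2) = 17/2

17/2


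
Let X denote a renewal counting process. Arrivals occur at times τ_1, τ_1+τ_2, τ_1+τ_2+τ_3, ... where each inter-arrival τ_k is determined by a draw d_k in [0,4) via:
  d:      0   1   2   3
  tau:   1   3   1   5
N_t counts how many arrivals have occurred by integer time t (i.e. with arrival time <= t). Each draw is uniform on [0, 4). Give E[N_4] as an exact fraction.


Inter-arrival values over d=0..3: [1, 3, 1, 5]
Each d has probability 1/4, so the pmf of τ is: f(1) = 1/2, f(3) = 1/4, f(5) = 1/4
Renewal equation for m(n) = E[N_n]: condition on τ_1 = k (if k <= n, one arrival plus a fresh copy on the remaining n−k steps): m(n) = F(n) + Σ_{k<=n} f(k)·m(n−k), where F(n) = P(τ <= n) and m(0) = 0
m(1) = F(1) = 1/2
m(2) = F(2) + f(1)·m(1) = 1/2 + 1/2·1/2 = 3/4
m(3) = F(3) + f(1)·m(2) = 3/4 + 1/2·3/4 = 9/8
m(4) = F(4) + f(1)·m(3) + f(3)·m(1) = 3/4 + 1/2·9/8 + 1/4·1/2 = 23/16
E[N_4] = m(4) = 23/16

23/16


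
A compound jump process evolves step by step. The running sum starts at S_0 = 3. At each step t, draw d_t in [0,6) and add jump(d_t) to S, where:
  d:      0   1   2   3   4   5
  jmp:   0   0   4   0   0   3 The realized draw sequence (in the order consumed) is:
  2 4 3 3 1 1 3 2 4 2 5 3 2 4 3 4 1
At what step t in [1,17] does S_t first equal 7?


1

t=0: S=3, d=2, jump=4, S_1=7
t=1: S=7, d=4, jump=0, S_2=7
t=2: S=7, d=3, jump=0, S_3=7
t=3: S=7, d=3, jump=0, S_4=7
t=4: S=7, d=1, jump=0, S_5=7
t=5: S=7, d=1, jump=0, S_6=7
t=6: S=7, d=3, jump=0, S_7=7
t=7: S=7, d=2, jump=4, S_8=11
t=8: S=11, d=4, jump=0, S_9=11
t=9: S=11, d=2, jump=4, S_10=15
t=10: S=15, d=5, jump=3, S_11=18
t=11: S=18, d=3, jump=0, S_12=18
t=12: S=18, d=2, jump=4, S_13=22
t=13: S=22, d=4, jump=0, S_14=22
t=14: S=22, d=3, jump=0, S_15=22
t=15: S=22, d=4, jump=0, S_16=22
t=16: S=22, d=1, jump=0, S_17=22


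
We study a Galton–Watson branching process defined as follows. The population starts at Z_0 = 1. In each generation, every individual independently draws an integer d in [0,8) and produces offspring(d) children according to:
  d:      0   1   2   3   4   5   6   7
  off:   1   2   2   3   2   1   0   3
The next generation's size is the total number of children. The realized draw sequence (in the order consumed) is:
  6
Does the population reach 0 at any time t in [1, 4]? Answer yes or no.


gen 0: Z_0=1, draws=[6], offspring=[0], Z_1=0
gen 1: Z_1=0, draws=[], offspring=[], Z_2=0
gen 2: Z_2=0, draws=[], offspring=[], Z_3=0
gen 3: Z_3=0, draws=[], offspring=[], Z_4=0

yes


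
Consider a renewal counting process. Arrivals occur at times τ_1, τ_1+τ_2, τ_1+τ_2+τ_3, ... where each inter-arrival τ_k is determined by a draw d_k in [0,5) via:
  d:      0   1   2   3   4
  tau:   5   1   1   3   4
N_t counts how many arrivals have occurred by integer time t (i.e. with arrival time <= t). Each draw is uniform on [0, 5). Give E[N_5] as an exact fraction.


5237/3125

Inter-arrival values over d=0..4: [5, 1, 1, 3, 4]
Each d has probability 1/5, so the pmf of τ is: f(1) = 2/5, f(3) = 1/5, f(4) = 1/5, f(5) = 1/5
Renewal equation for m(n) = E[N_n]: condition on τ_1 = k (if k <= n, one arrival plus a fresh copy on the remaining n−k steps): m(n) = F(n) + Σ_{k<=n} f(k)·m(n−k), where F(n) = P(τ <= n) and m(0) = 0
m(1) = F(1) = 2/5
m(2) = F(2) + f(1)·m(1) = 2/5 + 2/5·2/5 = 14/25
m(3) = F(3) + f(1)·m(2) = 3/5 + 2/5·14/25 = 103/125
m(4) = F(4) + f(1)·m(3) + f(3)·m(1) = 4/5 + 2/5·103/125 + 1/5·2/5 = 756/625
m(5) = F(5) + f(1)·m(4) + f(3)·m(2) + f(4)·m(1) = 1 + 2/5·756/625 + 1/5·14/25 + 1/5·2/5 = 5237/3125
E[N_5] = m(5) = 5237/3125


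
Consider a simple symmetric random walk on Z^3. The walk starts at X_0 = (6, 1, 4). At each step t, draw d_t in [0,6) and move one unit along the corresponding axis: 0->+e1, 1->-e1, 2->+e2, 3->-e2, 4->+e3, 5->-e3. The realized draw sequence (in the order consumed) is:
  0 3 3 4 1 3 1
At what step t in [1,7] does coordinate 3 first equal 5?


4

t=0: X=(6, 1, 4), d=0 → +e1, X_1=(7, 1, 4)
t=1: X=(7, 1, 4), d=3 → -e2, X_2=(7, 0, 4)
t=2: X=(7, 0, 4), d=3 → -e2, X_3=(7, -1, 4)
t=3: X=(7, -1, 4), d=4 → +e3, X_4=(7, -1, 5)
t=4: X=(7, -1, 5), d=1 → -e1, X_5=(6, -1, 5)
t=5: X=(6, -1, 5), d=3 → -e2, X_6=(6, -2, 5)
t=6: X=(6, -2, 5), d=1 → -e1, X_7=(5, -2, 5)


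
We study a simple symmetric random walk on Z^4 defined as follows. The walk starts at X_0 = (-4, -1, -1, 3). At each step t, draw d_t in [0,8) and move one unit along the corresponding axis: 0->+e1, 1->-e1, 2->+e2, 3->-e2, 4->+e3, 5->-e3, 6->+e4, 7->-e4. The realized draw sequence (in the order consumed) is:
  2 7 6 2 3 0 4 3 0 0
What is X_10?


t=0: X=(-4, -1, -1, 3), d=2 → +e2, X_1=(-4, 0, -1, 3)
t=1: X=(-4, 0, -1, 3), d=7 → -e4, X_2=(-4, 0, -1, 2)
t=2: X=(-4, 0, -1, 2), d=6 → +e4, X_3=(-4, 0, -1, 3)
t=3: X=(-4, 0, -1, 3), d=2 → +e2, X_4=(-4, 1, -1, 3)
t=4: X=(-4, 1, -1, 3), d=3 → -e2, X_5=(-4, 0, -1, 3)
t=5: X=(-4, 0, -1, 3), d=0 → +e1, X_6=(-3, 0, -1, 3)
t=6: X=(-3, 0, -1, 3), d=4 → +e3, X_7=(-3, 0, 0, 3)
t=7: X=(-3, 0, 0, 3), d=3 → -e2, X_8=(-3, -1, 0, 3)
t=8: X=(-3, -1, 0, 3), d=0 → +e1, X_9=(-2, -1, 0, 3)
t=9: X=(-2, -1, 0, 3), d=0 → +e1, X_10=(-1, -1, 0, 3)

(-1, -1, 0, 3)


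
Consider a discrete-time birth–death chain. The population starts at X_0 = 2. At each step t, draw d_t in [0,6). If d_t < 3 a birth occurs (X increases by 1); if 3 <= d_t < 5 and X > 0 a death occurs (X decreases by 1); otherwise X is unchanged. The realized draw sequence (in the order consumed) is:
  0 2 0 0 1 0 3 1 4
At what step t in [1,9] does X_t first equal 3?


t=0: X=2, d=0 → birth, X_1=3
t=1: X=3, d=2 → birth, X_2=4
t=2: X=4, d=0 → birth, X_3=5
t=3: X=5, d=0 → birth, X_4=6
t=4: X=6, d=1 → birth, X_5=7
t=5: X=7, d=0 → birth, X_6=8
t=6: X=8, d=3 → death, X_7=7
t=7: X=7, d=1 → birth, X_8=8
t=8: X=8, d=4 → death, X_9=7

1
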